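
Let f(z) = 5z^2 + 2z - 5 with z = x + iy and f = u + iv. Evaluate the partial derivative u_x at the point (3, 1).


Step 1: f(z) = 5(x+iy)^2 + 2(x+iy) - 5
Step 2: u = 5(x^2 - y^2) + 2x - 5
Step 3: u_x = 10x + 2
Step 4: At (3, 1): u_x = 30 + 2 = 32

32


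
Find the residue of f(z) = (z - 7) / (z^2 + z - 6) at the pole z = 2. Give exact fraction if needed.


Step 1: Q(z) = z^2 + z - 6 = (z - 2)(z + 3)
Step 2: Q'(z) = 2z + 1
Step 3: Q'(2) = 5, P(2) = -5
Step 4: Res = P(2)/Q'(2) = -5/5 = -1

-1


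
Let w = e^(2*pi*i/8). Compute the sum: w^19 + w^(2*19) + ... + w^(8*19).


Step 1: The sum sum_{j=1}^{n} w^(k*j) equals n if n | k, else 0.
Step 2: Here n = 8, k = 19
Step 3: Does n divide k? 8 | 19 -> False
Step 4: Sum = 0

0


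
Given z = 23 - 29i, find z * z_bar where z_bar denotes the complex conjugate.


Step 1: conj(z) = 23 + 29i
Step 2: z * conj(z) = 23^2 + (-29)^2
Step 3: = 529 + 841 = 1370

1370


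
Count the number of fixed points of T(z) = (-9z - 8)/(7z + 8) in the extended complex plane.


Step 1: Fixed points satisfy T(z) = z
Step 2: 7z^2 + 17z + 8 = 0
Step 3: Discriminant = 17^2 - 4*7*8 = 65
Step 4: Number of fixed points = 2

2


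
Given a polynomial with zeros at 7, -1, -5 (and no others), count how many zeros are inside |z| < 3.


Step 1: Check each root:
  z = 7: |7| = 7 >= 3
  z = -1: |-1| = 1 < 3
  z = -5: |-5| = 5 >= 3
Step 2: Count = 1

1


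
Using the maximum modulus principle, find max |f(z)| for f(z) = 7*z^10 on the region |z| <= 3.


Step 1: On |z| = 3, |f(z)| = 7 * |z|^10 = 7 * 3^10
Step 2: By maximum modulus principle, maximum is on boundary.
Step 3: Maximum = 7 * 59049 = 413343

413343


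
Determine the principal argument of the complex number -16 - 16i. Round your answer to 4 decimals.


Step 1: z = -16 - 16i
Step 2: arg(z) = atan2(-16, -16)
Step 3: arg(z) = -2.3562

-2.3562


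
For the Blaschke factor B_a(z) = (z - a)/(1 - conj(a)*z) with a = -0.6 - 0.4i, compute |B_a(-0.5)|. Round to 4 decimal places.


Step 1: Numerator z0 - a = -0.5 - (-0.6 - 0.4i) = 0.1 + 0.4i
Step 2: Denominator 1 - conj(a)*z0 = 1 - (-0.6 + 0.4i)*(-0.5) = 0.7 + 0.2i
Step 3: |z0 - a|^2 = 0.1^2 + 0.4^2 = 0.17; |1 - conj(a)*z0|^2 = 0.7^2 + 0.2^2 = 0.53
Step 4: |B_a(-0.5)| = sqrt(0.17 / 0.53) = sqrt(0.320755)
Step 5: = 0.5664

0.5664


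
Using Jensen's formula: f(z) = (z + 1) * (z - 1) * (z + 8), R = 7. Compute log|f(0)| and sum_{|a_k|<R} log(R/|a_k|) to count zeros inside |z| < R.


Jensen's formula: (1/2pi)*integral log|f(Re^it)|dt = log|f(0)| + sum_{|a_k|<R} log(R/|a_k|)
Step 1: f(0) = 1 * (-1) * 8 = -8
Step 2: log|f(0)| = log|-1| + log|1| + log|-8| = 2.0794
Step 3: Zeros inside |z| < 7: -1, 1
Step 4: Jensen sum = log(7/1) + log(7/1) = 3.8918
Step 5: n(R) = number of terms in the Jensen sum = count of zeros inside |z| < 7 = 2

2


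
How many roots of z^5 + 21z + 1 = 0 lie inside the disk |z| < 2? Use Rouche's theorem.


Step 1: On |z| = 2 the three terms have sizes |z^5| = 2^5 = 32, |21z| = 21*2 = 42, |1| = 1
Step 2: The dominant term is g(z) = 21z; let h(z) = z^5 + 1 so f = g + h
Step 3: On |z| = 2: |g| = 42 and |h| <= 32 + 1 = 33
Step 4: Since 42 > 33, |h| < |g| on |z| = 2, so by Rouche f has the same number of zeros as g inside |z| < 2
Step 5: g(z) = 21z has 1 zero (at the origin, multiplicity 1) inside |z| < 2. Answer = 1

1


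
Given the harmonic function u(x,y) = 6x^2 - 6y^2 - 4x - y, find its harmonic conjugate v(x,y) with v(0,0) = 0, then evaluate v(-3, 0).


Step 1: v_x = -u_y = 12y + 1
Step 2: v_y = u_x = 12x - 4
Step 3: v = 12xy + x - 4y + C
Step 4: v(0,0) = 0 => C = 0
Step 5: v(-3, 0) = -3

-3


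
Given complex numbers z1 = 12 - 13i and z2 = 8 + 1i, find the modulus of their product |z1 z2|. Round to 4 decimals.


Step 1: |z1| = sqrt(12^2 + (-13)^2) = sqrt(313)
Step 2: |z2| = sqrt(8^2 + 1^2) = sqrt(65)
Step 3: |z1*z2| = |z1|*|z2| = sqrt(313) * sqrt(65) = sqrt(313 * 65) = sqrt(20345)
Step 4: = 142.6359

142.6359


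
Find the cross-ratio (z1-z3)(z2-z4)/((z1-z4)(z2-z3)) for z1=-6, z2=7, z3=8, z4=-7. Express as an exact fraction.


Step 1: (z1-z3)(z2-z4) = (-14) * 14 = -196
Step 2: (z1-z4)(z2-z3) = 1 * (-1) = -1
Step 3: Cross-ratio = 196/1 = 196

196


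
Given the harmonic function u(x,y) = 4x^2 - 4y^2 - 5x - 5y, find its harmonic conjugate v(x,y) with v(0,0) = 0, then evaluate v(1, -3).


Step 1: v_x = -u_y = 8y + 5
Step 2: v_y = u_x = 8x - 5
Step 3: v = 8xy + 5x - 5y + C
Step 4: v(0,0) = 0 => C = 0
Step 5: v(1, -3) = -4

-4


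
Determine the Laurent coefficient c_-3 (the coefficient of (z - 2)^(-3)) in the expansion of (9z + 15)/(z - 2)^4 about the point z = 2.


Step 1: Write the numerator in powers of (z - 2): 9z + 15 = 9(z - 2) + (9*2 + 15) = 9(z - 2) + 33
Step 2: Divide by (z - 2)^4: f(z) = 33(z - 2)^(-4) + 9(z - 2)^(-3)
Step 3: This finite sum is the Laurent series of f about z = 2.
Step 4: Coefficient of (z - 2)^(-3) = coefficient of (z - 2) in the re-centred numerator = 9

9


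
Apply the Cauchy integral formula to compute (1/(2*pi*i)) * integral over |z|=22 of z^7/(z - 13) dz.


Step 1: f(z) = z^7, a = 13 is inside |z| = 22
Step 2: By Cauchy integral formula: (1/(2pi*i)) * integral = f(a)
Step 3: f(13) = 13^7 = 62748517

62748517


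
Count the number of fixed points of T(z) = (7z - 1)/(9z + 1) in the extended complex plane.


Step 1: Fixed points satisfy T(z) = z
Step 2: 9z^2 - 6z + 1 = 0
Step 3: Discriminant = (-6)^2 - 4*9*1 = 0
Step 4: Number of fixed points = 1

1


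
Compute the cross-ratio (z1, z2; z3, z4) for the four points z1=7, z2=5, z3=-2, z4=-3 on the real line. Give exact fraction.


Step 1: (z1-z3)(z2-z4) = 9 * 8 = 72
Step 2: (z1-z4)(z2-z3) = 10 * 7 = 70
Step 3: Cross-ratio = 72/70 = 36/35

36/35


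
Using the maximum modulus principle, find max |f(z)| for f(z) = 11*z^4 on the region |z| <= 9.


Step 1: On |z| = 9, |f(z)| = 11 * |z|^4 = 11 * 9^4
Step 2: By maximum modulus principle, maximum is on boundary.
Step 3: Maximum = 11 * 6561 = 72171

72171


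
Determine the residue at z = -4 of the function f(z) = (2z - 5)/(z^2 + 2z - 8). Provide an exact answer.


Step 1: Q(z) = z^2 + 2z - 8 = (z + 4)(z - 2)
Step 2: Q'(z) = 2z + 2
Step 3: Q'(-4) = -6, P(-4) = -13
Step 4: Res = P(-4)/Q'(-4) = -13/(-6) = 13/6

13/6


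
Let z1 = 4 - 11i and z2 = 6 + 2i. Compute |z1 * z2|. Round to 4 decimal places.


Step 1: |z1| = sqrt(4^2 + (-11)^2) = sqrt(137)
Step 2: |z2| = sqrt(6^2 + 2^2) = sqrt(40)
Step 3: |z1*z2| = |z1|*|z2| = sqrt(137) * sqrt(40) = sqrt(137 * 40) = sqrt(5480)
Step 4: = 74.027

74.027


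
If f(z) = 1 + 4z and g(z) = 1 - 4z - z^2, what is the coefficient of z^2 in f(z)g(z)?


Step 1: z^2 term in f*g comes from: (1)*(-z^2) + (4z)*(-4z) + (0)*(1)
Step 2: = -1 - 16 + 0
Step 3: = -17

-17


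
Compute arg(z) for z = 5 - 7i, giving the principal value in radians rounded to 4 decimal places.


Step 1: z = 5 - 7i
Step 2: arg(z) = atan2(-7, 5)
Step 3: arg(z) = -0.9505

-0.9505


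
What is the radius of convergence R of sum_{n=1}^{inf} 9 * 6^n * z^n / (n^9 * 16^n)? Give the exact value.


Step 1: General term a_n = 9 * 6^n / (n^9 * 16^n)
Step 2: By the root test, |a_n|^(1/n) = 9^(1/n) * 6 / (n^(9/n) * 16) -> 6/16 as n -> infinity (since 9^(1/n) -> 1 and n^(9/n) -> 1)
Step 3: R = 1/lim|a_n|^(1/n) = 16/6 = 8/3

8/3


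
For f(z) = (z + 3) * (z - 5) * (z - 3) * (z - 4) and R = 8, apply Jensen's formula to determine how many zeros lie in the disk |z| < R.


Jensen's formula: (1/2pi)*integral log|f(Re^it)|dt = log|f(0)| + sum_{|a_k|<R} log(R/|a_k|)
Step 1: f(0) = 3 * (-5) * (-3) * (-4) = -180
Step 2: log|f(0)| = log|-3| + log|5| + log|3| + log|4| = 5.193
Step 3: Zeros inside |z| < 8: -3, 5, 3, 4
Step 4: Jensen sum = log(8/3) + log(8/5) + log(8/3) + log(8/4) = 3.1248
Step 5: n(R) = number of terms in the Jensen sum = count of zeros inside |z| < 8 = 4

4


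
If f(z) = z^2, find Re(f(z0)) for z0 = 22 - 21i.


Step 1: z0 = 22 - 21i
Step 2: z0^2 = 22^2 - (-21)^2 - 924i
Step 3: real part = 484 - 441 = 43

43


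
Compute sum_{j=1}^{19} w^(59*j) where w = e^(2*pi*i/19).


Step 1: The sum sum_{j=1}^{n} w^(k*j) equals n if n | k, else 0.
Step 2: Here n = 19, k = 59
Step 3: Does n divide k? 19 | 59 -> False
Step 4: Sum = 0

0


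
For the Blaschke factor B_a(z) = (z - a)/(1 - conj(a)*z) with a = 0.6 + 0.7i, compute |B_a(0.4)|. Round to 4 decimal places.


Step 1: Numerator z0 - a = 0.4 - (0.6 + 0.7i) = -0.2 - 0.7i
Step 2: Denominator 1 - conj(a)*z0 = 1 - (0.6 - 0.7i)*0.4 = 0.76 + 0.28i
Step 3: |z0 - a|^2 = (-0.2)^2 + (-0.7)^2 = 0.53; |1 - conj(a)*z0|^2 = 0.76^2 + 0.28^2 = 0.656
Step 4: |B_a(0.4)| = sqrt(0.53 / 0.656) = sqrt(0.807927)
Step 5: = 0.8988

0.8988


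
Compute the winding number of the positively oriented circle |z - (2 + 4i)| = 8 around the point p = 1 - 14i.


Step 1: Center c = (2, 4), radius = 8
Step 2: |p - c|^2 = (-1)^2 + (-18)^2 = 325
Step 3: r^2 = 64
Step 4: |p-c| > r so winding number = 0

0


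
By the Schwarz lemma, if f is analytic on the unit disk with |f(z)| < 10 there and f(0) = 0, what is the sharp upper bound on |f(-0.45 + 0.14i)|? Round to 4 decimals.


Step 1: g = f/10 maps D -> D with g(0) = 0, so by the Schwarz lemma |g(z)| <= |z|, i.e. |f(z)| <= 10|z|; this is sharp (f(z) = 10z).
Step 2: |z0|^2 = (-0.45)^2 + 0.14^2 = 0.2221
Step 3: |z0| = sqrt(0.2221) = 0.471275
Step 4: Best bound = 10 * |z0| = 10 * 0.471275 = 4.7127

4.7127


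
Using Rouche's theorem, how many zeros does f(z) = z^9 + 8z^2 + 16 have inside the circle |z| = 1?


Step 1: On |z| = 1 the three terms have sizes |z^9| = 1^9 = 1, |8z^2| = 8*1^2 = 8, |16| = 16
Step 2: The dominant term is g(z) = 16; let h(z) = z^9 + 8z^2 so f = g + h
Step 3: On |z| = 1: |g| = 16 and |h| <= 1 + 8 = 9
Step 4: Since 16 > 9, |h| < |g| on |z| = 1, so by Rouche f has the same number of zeros as g inside |z| < 1
Step 5: g(z) = 16 is a nonzero constant with no zeros inside |z| < 1. Answer = 0

0


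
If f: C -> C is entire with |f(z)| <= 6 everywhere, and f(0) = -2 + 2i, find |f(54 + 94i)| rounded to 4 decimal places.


Step 1: By Liouville's theorem, a bounded entire function is constant.
Step 2: f(z) = f(0) = -2 + 2i for all z.
Step 3: |f(w)| = |-2 + 2i| = sqrt(4 + 4)
Step 4: = 2.8284

2.8284


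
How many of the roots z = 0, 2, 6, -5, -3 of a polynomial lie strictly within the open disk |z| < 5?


Step 1: Check each root:
  z = 0: |0| = 0 < 5
  z = 2: |2| = 2 < 5
  z = 6: |6| = 6 >= 5
  z = -5: |-5| = 5 >= 5
  z = -3: |-3| = 3 < 5
Step 2: Count = 3

3


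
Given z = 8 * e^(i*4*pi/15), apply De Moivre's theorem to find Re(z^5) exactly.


Step 1: By De Moivre's theorem, z^5 = 8^5 * e^(i*5*4*pi/15) = 32768 * (cos(4*pi/3) + i*sin(4*pi/3))
Step 2: |z|^5 = 8^5 = 32768
Step 3: The angle 4*pi/3 already lies in [0, 2*pi)
Step 4: cos(4*pi/3) = -1/2
Step 5: Re(z^5) = 32768 * (-1/2) = -16384

-16384


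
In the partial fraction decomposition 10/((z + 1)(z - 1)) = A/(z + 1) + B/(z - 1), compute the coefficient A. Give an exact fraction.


Step 1: Multiply both sides by (z + 1) and set z = -1
Step 2: A = 10 / (-1 - 1)
Step 3: A = 10 / (-2)
Step 4: A = -5

-5


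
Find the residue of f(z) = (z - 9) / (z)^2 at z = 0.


Step 1: Pole of order 2 at z = 0
Step 2: Res = lim d/dz [(z)^2 * f(z)] as z -> 0
Step 3: (z)^2 * f(z) = z - 9
Step 4: d/dz[z - 9] = 1

1


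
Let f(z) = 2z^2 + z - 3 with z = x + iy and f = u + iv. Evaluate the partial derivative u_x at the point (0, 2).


Step 1: f(z) = 2(x+iy)^2 + (x+iy) - 3
Step 2: u = 2(x^2 - y^2) + x - 3
Step 3: u_x = 4x + 1
Step 4: At (0, 2): u_x = 0 + 1 = 1

1


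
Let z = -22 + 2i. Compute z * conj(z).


Step 1: conj(z) = -22 - 2i
Step 2: z * conj(z) = (-22)^2 + 2^2
Step 3: = 484 + 4 = 488

488


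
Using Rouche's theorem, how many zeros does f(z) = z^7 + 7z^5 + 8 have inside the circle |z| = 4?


Step 1: On |z| = 4 the three terms have sizes |z^7| = 4^7 = 16384, |7z^5| = 7*4^5 = 7168, |8| = 8
Step 2: The dominant term is g(z) = z^7; let h(z) = 7z^5 + 8 so f = g + h
Step 3: On |z| = 4: |g| = 16384 and |h| <= 7168 + 8 = 7176
Step 4: Since 16384 > 7176, |h| < |g| on |z| = 4, so by Rouche f has the same number of zeros as g inside |z| < 4
Step 5: g(z) = z^7 has 7 zeros (all at the origin) inside |z| < 4. Answer = 7

7


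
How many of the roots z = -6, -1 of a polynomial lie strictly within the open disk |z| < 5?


Step 1: Check each root:
  z = -6: |-6| = 6 >= 5
  z = -1: |-1| = 1 < 5
Step 2: Count = 1

1


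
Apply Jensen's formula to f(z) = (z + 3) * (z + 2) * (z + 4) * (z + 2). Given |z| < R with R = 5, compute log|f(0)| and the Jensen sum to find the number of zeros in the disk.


Jensen's formula: (1/2pi)*integral log|f(Re^it)|dt = log|f(0)| + sum_{|a_k|<R} log(R/|a_k|)
Step 1: f(0) = 3 * 2 * 4 * 2 = 48
Step 2: log|f(0)| = log|-3| + log|-2| + log|-4| + log|-2| = 3.8712
Step 3: Zeros inside |z| < 5: -3, -2, -4, -2
Step 4: Jensen sum = log(5/3) + log(5/2) + log(5/4) + log(5/2) = 2.5666
Step 5: n(R) = number of terms in the Jensen sum = count of zeros inside |z| < 5 = 4

4


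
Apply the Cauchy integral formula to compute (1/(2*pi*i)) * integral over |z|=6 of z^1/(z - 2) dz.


Step 1: f(z) = z^1, a = 2 is inside |z| = 6
Step 2: By Cauchy integral formula: (1/(2pi*i)) * integral = f(a)
Step 3: f(2) = 2^1 = 2

2


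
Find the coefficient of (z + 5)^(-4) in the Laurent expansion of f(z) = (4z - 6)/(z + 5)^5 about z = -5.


Step 1: Write the numerator in powers of (z + 5): 4z - 6 = 4(z + 5) + (4*(-5) - 6) = 4(z + 5) - 26
Step 2: Divide by (z + 5)^5: f(z) = -26(z + 5)^(-5) + 4(z + 5)^(-4)
Step 3: This finite sum is the Laurent series of f about z = -5.
Step 4: Coefficient of (z + 5)^(-4) = coefficient of (z + 5) in the re-centred numerator = 4

4


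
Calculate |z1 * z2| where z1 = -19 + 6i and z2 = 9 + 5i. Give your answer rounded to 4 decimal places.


Step 1: |z1| = sqrt((-19)^2 + 6^2) = sqrt(397)
Step 2: |z2| = sqrt(9^2 + 5^2) = sqrt(106)
Step 3: |z1*z2| = |z1|*|z2| = sqrt(397) * sqrt(106) = sqrt(397 * 106) = sqrt(42082)
Step 4: = 205.139

205.139


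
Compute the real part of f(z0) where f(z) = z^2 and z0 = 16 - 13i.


Step 1: z0 = 16 - 13i
Step 2: z0^2 = 16^2 - (-13)^2 - 416i
Step 3: real part = 256 - 169 = 87

87


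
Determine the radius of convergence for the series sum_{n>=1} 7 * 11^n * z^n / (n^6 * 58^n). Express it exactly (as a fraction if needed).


Step 1: General term a_n = 7 * 11^n / (n^6 * 58^n)
Step 2: By the root test, |a_n|^(1/n) = 7^(1/n) * 11 / (n^(6/n) * 58) -> 11/58 as n -> infinity (since 7^(1/n) -> 1 and n^(6/n) -> 1)
Step 3: R = 1/lim|a_n|^(1/n) = 58/11

58/11


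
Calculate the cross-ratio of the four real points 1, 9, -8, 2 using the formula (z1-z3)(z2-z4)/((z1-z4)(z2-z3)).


Step 1: (z1-z3)(z2-z4) = 9 * 7 = 63
Step 2: (z1-z4)(z2-z3) = (-1) * 17 = -17
Step 3: Cross-ratio = -63/17 = -63/17

-63/17


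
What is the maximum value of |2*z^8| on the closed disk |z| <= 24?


Step 1: On |z| = 24, |f(z)| = 2 * |z|^8 = 2 * 24^8
Step 2: By maximum modulus principle, maximum is on boundary.
Step 3: Maximum = 2 * 110075314176 = 220150628352

220150628352


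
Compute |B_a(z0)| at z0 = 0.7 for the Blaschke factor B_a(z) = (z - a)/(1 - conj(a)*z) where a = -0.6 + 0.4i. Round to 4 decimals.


Step 1: Numerator z0 - a = 0.7 - (-0.6 + 0.4i) = 1.3 - 0.4i
Step 2: Denominator 1 - conj(a)*z0 = 1 - (-0.6 - 0.4i)*0.7 = 1.42 + 0.28i
Step 3: |z0 - a|^2 = 1.3^2 + (-0.4)^2 = 1.85; |1 - conj(a)*z0|^2 = 1.42^2 + 0.28^2 = 2.0948
Step 4: |B_a(0.7)| = sqrt(1.85 / 2.0948) = sqrt(0.883139)
Step 5: = 0.9398

0.9398


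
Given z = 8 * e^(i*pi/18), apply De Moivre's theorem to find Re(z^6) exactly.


Step 1: By De Moivre's theorem, z^6 = 8^6 * e^(i*6*pi/18) = 262144 * (cos(pi/3) + i*sin(pi/3))
Step 2: |z|^6 = 8^6 = 262144
Step 3: The angle pi/3 already lies in [0, 2*pi)
Step 4: cos(pi/3) = 1/2
Step 5: Re(z^6) = 262144 * 1/2 = 131072

131072


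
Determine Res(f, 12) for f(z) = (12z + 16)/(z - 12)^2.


Step 1: Pole of order 2 at z = 12
Step 2: Res = lim d/dz [(z - 12)^2 * f(z)] as z -> 12
Step 3: (z - 12)^2 * f(z) = 12z + 16
Step 4: d/dz[12z + 16] = 12

12


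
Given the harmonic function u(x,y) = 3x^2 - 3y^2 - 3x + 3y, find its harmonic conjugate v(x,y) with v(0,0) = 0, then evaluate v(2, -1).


Step 1: v_x = -u_y = 6y - 3
Step 2: v_y = u_x = 6x - 3
Step 3: v = 6xy - 3x - 3y + C
Step 4: v(0,0) = 0 => C = 0
Step 5: v(2, -1) = -15

-15


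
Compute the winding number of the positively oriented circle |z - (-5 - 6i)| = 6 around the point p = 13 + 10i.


Step 1: Center c = (-5, -6), radius = 6
Step 2: |p - c|^2 = 18^2 + 16^2 = 580
Step 3: r^2 = 36
Step 4: |p-c| > r so winding number = 0

0


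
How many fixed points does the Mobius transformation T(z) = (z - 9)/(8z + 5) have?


Step 1: Fixed points satisfy T(z) = z
Step 2: 8z^2 + 4z + 9 = 0
Step 3: Discriminant = 4^2 - 4*8*9 = -272
Step 4: Number of fixed points = 2

2


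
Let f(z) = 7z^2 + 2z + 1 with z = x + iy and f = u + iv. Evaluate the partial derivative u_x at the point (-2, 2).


Step 1: f(z) = 7(x+iy)^2 + 2(x+iy) + 1
Step 2: u = 7(x^2 - y^2) + 2x + 1
Step 3: u_x = 14x + 2
Step 4: At (-2, 2): u_x = -28 + 2 = -26

-26


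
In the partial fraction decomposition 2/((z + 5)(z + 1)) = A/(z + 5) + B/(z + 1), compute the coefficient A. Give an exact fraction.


Step 1: Multiply both sides by (z + 5) and set z = -5
Step 2: A = 2 / (-5 + 1)
Step 3: A = 2 / (-4)
Step 4: A = -1/2

-1/2


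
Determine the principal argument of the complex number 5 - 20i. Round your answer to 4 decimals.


Step 1: z = 5 - 20i
Step 2: arg(z) = atan2(-20, 5)
Step 3: arg(z) = -1.3258

-1.3258


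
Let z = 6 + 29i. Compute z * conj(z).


Step 1: conj(z) = 6 - 29i
Step 2: z * conj(z) = 6^2 + 29^2
Step 3: = 36 + 841 = 877

877


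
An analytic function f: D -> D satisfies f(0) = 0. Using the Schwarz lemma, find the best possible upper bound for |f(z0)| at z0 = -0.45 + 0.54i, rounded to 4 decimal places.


Step 1: Schwarz lemma: if f: D -> D is analytic with f(0) = 0, then |f(z)| <= |z| for all z in D, and this is sharp (f(z) = z).
Step 2: |z0|^2 = (-0.45)^2 + 0.54^2 = 0.4941
Step 3: |z0| = sqrt(0.4941) = 0.702922
Step 4: Best bound = |z0| = 0.7029

0.7029


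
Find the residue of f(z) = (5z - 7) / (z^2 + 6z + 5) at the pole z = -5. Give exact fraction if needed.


Step 1: Q(z) = z^2 + 6z + 5 = (z + 5)(z + 1)
Step 2: Q'(z) = 2z + 6
Step 3: Q'(-5) = -4, P(-5) = -32
Step 4: Res = P(-5)/Q'(-5) = -32/(-4) = 8

8


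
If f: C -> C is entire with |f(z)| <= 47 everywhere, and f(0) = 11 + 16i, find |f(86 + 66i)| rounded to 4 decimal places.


Step 1: By Liouville's theorem, a bounded entire function is constant.
Step 2: f(z) = f(0) = 11 + 16i for all z.
Step 3: |f(w)| = |11 + 16i| = sqrt(121 + 256)
Step 4: = 19.4165

19.4165


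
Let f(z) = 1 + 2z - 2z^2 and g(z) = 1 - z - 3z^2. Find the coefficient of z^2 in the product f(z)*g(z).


Step 1: z^2 term in f*g comes from: (1)*(-3z^2) + (2z)*(-z) + (-2z^2)*(1)
Step 2: = -3 - 2 - 2
Step 3: = -7

-7


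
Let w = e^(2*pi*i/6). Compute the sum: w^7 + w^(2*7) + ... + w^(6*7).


Step 1: The sum sum_{j=1}^{n} w^(k*j) equals n if n | k, else 0.
Step 2: Here n = 6, k = 7
Step 3: Does n divide k? 6 | 7 -> False
Step 4: Sum = 0

0


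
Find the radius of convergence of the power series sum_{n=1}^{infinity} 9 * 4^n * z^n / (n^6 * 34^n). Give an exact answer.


Step 1: General term a_n = 9 * 4^n / (n^6 * 34^n)
Step 2: By the root test, |a_n|^(1/n) = 9^(1/n) * 4 / (n^(6/n) * 34) -> 4/34 as n -> infinity (since 9^(1/n) -> 1 and n^(6/n) -> 1)
Step 3: R = 1/lim|a_n|^(1/n) = 34/4 = 17/2

17/2


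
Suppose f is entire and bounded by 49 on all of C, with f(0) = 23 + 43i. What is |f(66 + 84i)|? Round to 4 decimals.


Step 1: By Liouville's theorem, a bounded entire function is constant.
Step 2: f(z) = f(0) = 23 + 43i for all z.
Step 3: |f(w)| = |23 + 43i| = sqrt(529 + 1849)
Step 4: = 48.7647

48.7647


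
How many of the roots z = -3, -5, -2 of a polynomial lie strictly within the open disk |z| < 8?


Step 1: Check each root:
  z = -3: |-3| = 3 < 8
  z = -5: |-5| = 5 < 8
  z = -2: |-2| = 2 < 8
Step 2: Count = 3

3


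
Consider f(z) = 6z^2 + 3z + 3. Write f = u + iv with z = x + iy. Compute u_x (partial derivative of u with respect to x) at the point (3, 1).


Step 1: f(z) = 6(x+iy)^2 + 3(x+iy) + 3
Step 2: u = 6(x^2 - y^2) + 3x + 3
Step 3: u_x = 12x + 3
Step 4: At (3, 1): u_x = 36 + 3 = 39

39


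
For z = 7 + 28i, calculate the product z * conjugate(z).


Step 1: conj(z) = 7 - 28i
Step 2: z * conj(z) = 7^2 + 28^2
Step 3: = 49 + 784 = 833

833


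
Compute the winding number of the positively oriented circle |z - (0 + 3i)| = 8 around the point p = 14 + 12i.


Step 1: Center c = (0, 3), radius = 8
Step 2: |p - c|^2 = 14^2 + 9^2 = 277
Step 3: r^2 = 64
Step 4: |p-c| > r so winding number = 0

0


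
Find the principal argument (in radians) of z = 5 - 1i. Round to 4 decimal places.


Step 1: z = 5 - 1i
Step 2: arg(z) = atan2(-1, 5)
Step 3: arg(z) = -0.1974

-0.1974


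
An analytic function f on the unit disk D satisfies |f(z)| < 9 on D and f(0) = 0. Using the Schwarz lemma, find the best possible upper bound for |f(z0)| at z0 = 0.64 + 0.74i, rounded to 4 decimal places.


Step 1: g = f/9 maps D -> D with g(0) = 0, so by the Schwarz lemma |g(z)| <= |z|, i.e. |f(z)| <= 9|z|; this is sharp (f(z) = 9z).
Step 2: |z0|^2 = 0.64^2 + 0.74^2 = 0.9572
Step 3: |z0| = sqrt(0.9572) = 0.978366
Step 4: Best bound = 9 * |z0| = 9 * 0.978366 = 8.8053

8.8053


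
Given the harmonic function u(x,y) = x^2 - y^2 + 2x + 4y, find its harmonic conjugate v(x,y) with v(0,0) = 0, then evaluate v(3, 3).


Step 1: v_x = -u_y = 2y - 4
Step 2: v_y = u_x = 2x + 2
Step 3: v = 2xy - 4x + 2y + C
Step 4: v(0,0) = 0 => C = 0
Step 5: v(3, 3) = 12

12


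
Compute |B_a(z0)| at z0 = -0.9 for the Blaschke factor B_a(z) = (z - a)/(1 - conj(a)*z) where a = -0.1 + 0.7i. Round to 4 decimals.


Step 1: Numerator z0 - a = -0.9 - (-0.1 + 0.7i) = -0.8 - 0.7i
Step 2: Denominator 1 - conj(a)*z0 = 1 - (-0.1 - 0.7i)*(-0.9) = 0.91 - 0.63i
Step 3: |z0 - a|^2 = (-0.8)^2 + (-0.7)^2 = 1.13; |1 - conj(a)*z0|^2 = 0.91^2 + (-0.63)^2 = 1.225
Step 4: |B_a(-0.9)| = sqrt(1.13 / 1.225) = sqrt(0.922449)
Step 5: = 0.9604

0.9604


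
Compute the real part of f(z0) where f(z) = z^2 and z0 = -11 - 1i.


Step 1: z0 = -11 - 1i
Step 2: z0^2 = (-11)^2 - (-1)^2 + 22i
Step 3: real part = 121 - 1 = 120

120


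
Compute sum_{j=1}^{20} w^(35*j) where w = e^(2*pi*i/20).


Step 1: The sum sum_{j=1}^{n} w^(k*j) equals n if n | k, else 0.
Step 2: Here n = 20, k = 35
Step 3: Does n divide k? 20 | 35 -> False
Step 4: Sum = 0

0


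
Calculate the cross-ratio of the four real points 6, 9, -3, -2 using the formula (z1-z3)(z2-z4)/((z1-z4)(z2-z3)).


Step 1: (z1-z3)(z2-z4) = 9 * 11 = 99
Step 2: (z1-z4)(z2-z3) = 8 * 12 = 96
Step 3: Cross-ratio = 99/96 = 33/32

33/32


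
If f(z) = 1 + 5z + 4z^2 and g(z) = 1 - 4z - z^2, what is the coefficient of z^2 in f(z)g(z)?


Step 1: z^2 term in f*g comes from: (1)*(-z^2) + (5z)*(-4z) + (4z^2)*(1)
Step 2: = -1 - 20 + 4
Step 3: = -17

-17


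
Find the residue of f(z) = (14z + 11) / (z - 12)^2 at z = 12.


Step 1: Pole of order 2 at z = 12
Step 2: Res = lim d/dz [(z - 12)^2 * f(z)] as z -> 12
Step 3: (z - 12)^2 * f(z) = 14z + 11
Step 4: d/dz[14z + 11] = 14

14


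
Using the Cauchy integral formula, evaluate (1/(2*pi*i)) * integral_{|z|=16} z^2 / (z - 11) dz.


Step 1: f(z) = z^2, a = 11 is inside |z| = 16
Step 2: By Cauchy integral formula: (1/(2pi*i)) * integral = f(a)
Step 3: f(11) = 11^2 = 121

121


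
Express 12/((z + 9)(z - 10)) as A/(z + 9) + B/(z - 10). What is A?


Step 1: Multiply both sides by (z + 9) and set z = -9
Step 2: A = 12 / (-9 - 10)
Step 3: A = 12 / (-19)
Step 4: A = -12/19

-12/19


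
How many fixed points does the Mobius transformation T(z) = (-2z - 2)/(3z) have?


Step 1: Fixed points satisfy T(z) = z
Step 2: 3z^2 + 2z + 2 = 0
Step 3: Discriminant = 2^2 - 4*3*2 = -20
Step 4: Number of fixed points = 2

2


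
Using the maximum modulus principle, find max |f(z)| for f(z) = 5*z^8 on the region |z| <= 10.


Step 1: On |z| = 10, |f(z)| = 5 * |z|^8 = 5 * 10^8
Step 2: By maximum modulus principle, maximum is on boundary.
Step 3: Maximum = 5 * 100000000 = 500000000

500000000


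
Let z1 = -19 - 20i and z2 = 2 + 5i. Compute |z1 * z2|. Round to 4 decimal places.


Step 1: |z1| = sqrt((-19)^2 + (-20)^2) = sqrt(761)
Step 2: |z2| = sqrt(2^2 + 5^2) = sqrt(29)
Step 3: |z1*z2| = |z1|*|z2| = sqrt(761) * sqrt(29) = sqrt(761 * 29) = sqrt(22069)
Step 4: = 148.5564

148.5564


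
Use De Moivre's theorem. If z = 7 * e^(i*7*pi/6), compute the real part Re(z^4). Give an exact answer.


Step 1: By De Moivre's theorem, z^4 = 7^4 * e^(i*4*7*pi/6) = 2401 * (cos(14*pi/3) + i*sin(14*pi/3))
Step 2: |z|^4 = 7^4 = 2401
Step 3: Reduce the angle mod 2*pi: 14*pi/3 - 4*pi = 2*pi/3
Step 4: cos(2*pi/3) = -1/2
Step 5: Re(z^4) = 2401 * (-1/2) = -2401/2

-2401/2


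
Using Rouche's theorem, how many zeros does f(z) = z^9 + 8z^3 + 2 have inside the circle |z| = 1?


Step 1: On |z| = 1 the three terms have sizes |z^9| = 1^9 = 1, |8z^3| = 8*1^3 = 8, |2| = 2
Step 2: The dominant term is g(z) = 8z^3; let h(z) = z^9 + 2 so f = g + h
Step 3: On |z| = 1: |g| = 8 and |h| <= 1 + 2 = 3
Step 4: Since 8 > 3, |h| < |g| on |z| = 1, so by Rouche f has the same number of zeros as g inside |z| < 1
Step 5: g(z) = 8z^3 has 3 zeros (at the origin, multiplicity 3) inside |z| < 1. Answer = 3

3


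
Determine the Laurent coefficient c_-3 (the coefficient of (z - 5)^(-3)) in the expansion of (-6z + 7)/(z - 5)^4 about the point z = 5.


Step 1: Write the numerator in powers of (z - 5): -6z + 7 = -6(z - 5) + (-6*5 + 7) = -6(z - 5) - 23
Step 2: Divide by (z - 5)^4: f(z) = -23(z - 5)^(-4) - 6(z - 5)^(-3)
Step 3: This finite sum is the Laurent series of f about z = 5.
Step 4: Coefficient of (z - 5)^(-3) = coefficient of (z - 5) in the re-centred numerator = -6

-6


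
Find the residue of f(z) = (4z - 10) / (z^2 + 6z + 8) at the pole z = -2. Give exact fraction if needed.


Step 1: Q(z) = z^2 + 6z + 8 = (z + 2)(z + 4)
Step 2: Q'(z) = 2z + 6
Step 3: Q'(-2) = 2, P(-2) = -18
Step 4: Res = P(-2)/Q'(-2) = -18/2 = -9

-9


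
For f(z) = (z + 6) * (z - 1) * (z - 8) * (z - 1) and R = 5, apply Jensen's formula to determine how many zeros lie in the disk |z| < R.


Jensen's formula: (1/2pi)*integral log|f(Re^it)|dt = log|f(0)| + sum_{|a_k|<R} log(R/|a_k|)
Step 1: f(0) = 6 * (-1) * (-8) * (-1) = -48
Step 2: log|f(0)| = log|-6| + log|1| + log|8| + log|1| = 3.8712
Step 3: Zeros inside |z| < 5: 1, 1
Step 4: Jensen sum = log(5/1) + log(5/1) = 3.2189
Step 5: n(R) = number of terms in the Jensen sum = count of zeros inside |z| < 5 = 2

2


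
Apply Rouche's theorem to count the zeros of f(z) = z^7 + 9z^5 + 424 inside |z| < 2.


Step 1: On |z| = 2 the three terms have sizes |z^7| = 2^7 = 128, |9z^5| = 9*2^5 = 288, |424| = 424
Step 2: The dominant term is g(z) = 424; let h(z) = z^7 + 9z^5 so f = g + h
Step 3: On |z| = 2: |g| = 424 and |h| <= 128 + 288 = 416
Step 4: Since 424 > 416, |h| < |g| on |z| = 2, so by Rouche f has the same number of zeros as g inside |z| < 2
Step 5: g(z) = 424 is a nonzero constant with no zeros inside |z| < 2. Answer = 0

0


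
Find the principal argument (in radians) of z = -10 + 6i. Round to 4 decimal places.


Step 1: z = -10 + 6i
Step 2: arg(z) = atan2(6, -10)
Step 3: arg(z) = 2.6012

2.6012


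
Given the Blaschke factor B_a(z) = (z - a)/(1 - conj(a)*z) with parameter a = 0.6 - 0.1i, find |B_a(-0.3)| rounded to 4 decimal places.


Step 1: Numerator z0 - a = -0.3 - (0.6 - 0.1i) = -0.9 + 0.1i
Step 2: Denominator 1 - conj(a)*z0 = 1 - (0.6 + 0.1i)*(-0.3) = 1.18 + 0.03i
Step 3: |z0 - a|^2 = (-0.9)^2 + 0.1^2 = 0.82; |1 - conj(a)*z0|^2 = 1.18^2 + 0.03^2 = 1.3933
Step 4: |B_a(-0.3)| = sqrt(0.82 / 1.3933) = sqrt(0.588531)
Step 5: = 0.7672

0.7672


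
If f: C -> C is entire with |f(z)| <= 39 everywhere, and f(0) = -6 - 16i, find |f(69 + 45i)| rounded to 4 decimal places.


Step 1: By Liouville's theorem, a bounded entire function is constant.
Step 2: f(z) = f(0) = -6 - 16i for all z.
Step 3: |f(w)| = |-6 - 16i| = sqrt(36 + 256)
Step 4: = 17.088

17.088


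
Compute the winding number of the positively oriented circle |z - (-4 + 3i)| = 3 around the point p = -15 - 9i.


Step 1: Center c = (-4, 3), radius = 3
Step 2: |p - c|^2 = (-11)^2 + (-12)^2 = 265
Step 3: r^2 = 9
Step 4: |p-c| > r so winding number = 0

0


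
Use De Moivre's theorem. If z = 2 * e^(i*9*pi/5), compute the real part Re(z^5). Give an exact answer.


Step 1: By De Moivre's theorem, z^5 = 2^5 * e^(i*5*9*pi/5) = 32 * (cos(9*pi) + i*sin(9*pi))
Step 2: |z|^5 = 2^5 = 32
Step 3: Reduce the angle mod 2*pi: 9*pi - 8*pi = pi
Step 4: cos(pi) = -1
Step 5: Re(z^5) = 32 * (-1) = -32

-32


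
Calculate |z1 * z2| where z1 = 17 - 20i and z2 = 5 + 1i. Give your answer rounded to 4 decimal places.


Step 1: |z1| = sqrt(17^2 + (-20)^2) = sqrt(689)
Step 2: |z2| = sqrt(5^2 + 1^2) = sqrt(26)
Step 3: |z1*z2| = |z1|*|z2| = sqrt(689) * sqrt(26) = sqrt(689 * 26) = sqrt(17914)
Step 4: = 133.8432

133.8432


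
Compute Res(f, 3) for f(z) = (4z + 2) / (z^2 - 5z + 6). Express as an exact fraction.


Step 1: Q(z) = z^2 - 5z + 6 = (z - 3)(z - 2)
Step 2: Q'(z) = 2z - 5
Step 3: Q'(3) = 1, P(3) = 14
Step 4: Res = P(3)/Q'(3) = 14/1 = 14

14


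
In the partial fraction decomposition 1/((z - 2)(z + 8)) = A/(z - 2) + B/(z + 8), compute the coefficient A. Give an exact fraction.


Step 1: Multiply both sides by (z - 2) and set z = 2
Step 2: A = 1 / (2 + 8)
Step 3: A = 1 / 10
Step 4: A = 1/10

1/10


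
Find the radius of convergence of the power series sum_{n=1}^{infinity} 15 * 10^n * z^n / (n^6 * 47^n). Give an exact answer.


Step 1: General term a_n = 15 * 10^n / (n^6 * 47^n)
Step 2: By the root test, |a_n|^(1/n) = 15^(1/n) * 10 / (n^(6/n) * 47) -> 10/47 as n -> infinity (since 15^(1/n) -> 1 and n^(6/n) -> 1)
Step 3: R = 1/lim|a_n|^(1/n) = 47/10

47/10


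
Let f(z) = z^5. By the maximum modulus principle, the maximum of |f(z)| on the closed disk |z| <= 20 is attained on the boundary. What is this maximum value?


Step 1: On |z| = 20, |f(z)| = |z|^5 = 20^5
Step 2: By maximum modulus principle, maximum is on boundary.
Step 3: Maximum = 3200000 = 3200000

3200000


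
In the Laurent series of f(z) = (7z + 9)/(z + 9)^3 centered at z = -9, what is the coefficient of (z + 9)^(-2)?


Step 1: Write the numerator in powers of (z + 9): 7z + 9 = 7(z + 9) + (7*(-9) + 9) = 7(z + 9) - 54
Step 2: Divide by (z + 9)^3: f(z) = -54(z + 9)^(-3) + 7(z + 9)^(-2)
Step 3: This finite sum is the Laurent series of f about z = -9.
Step 4: Coefficient of (z + 9)^(-2) = coefficient of (z + 9) in the re-centred numerator = 7

7


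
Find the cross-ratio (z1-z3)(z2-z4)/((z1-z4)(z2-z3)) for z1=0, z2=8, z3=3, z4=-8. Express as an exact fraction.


Step 1: (z1-z3)(z2-z4) = (-3) * 16 = -48
Step 2: (z1-z4)(z2-z3) = 8 * 5 = 40
Step 3: Cross-ratio = -48/40 = -6/5

-6/5


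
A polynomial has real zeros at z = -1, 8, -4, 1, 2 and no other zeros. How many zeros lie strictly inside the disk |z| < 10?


Step 1: Check each root:
  z = -1: |-1| = 1 < 10
  z = 8: |8| = 8 < 10
  z = -4: |-4| = 4 < 10
  z = 1: |1| = 1 < 10
  z = 2: |2| = 2 < 10
Step 2: Count = 5

5


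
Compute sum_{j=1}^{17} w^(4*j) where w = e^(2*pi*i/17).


Step 1: The sum sum_{j=1}^{n} w^(k*j) equals n if n | k, else 0.
Step 2: Here n = 17, k = 4
Step 3: Does n divide k? 17 | 4 -> False
Step 4: Sum = 0

0


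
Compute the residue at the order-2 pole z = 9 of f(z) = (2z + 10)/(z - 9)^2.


Step 1: Pole of order 2 at z = 9
Step 2: Res = lim d/dz [(z - 9)^2 * f(z)] as z -> 9
Step 3: (z - 9)^2 * f(z) = 2z + 10
Step 4: d/dz[2z + 10] = 2

2


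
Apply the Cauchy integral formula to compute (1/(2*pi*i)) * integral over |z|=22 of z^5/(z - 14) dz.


Step 1: f(z) = z^5, a = 14 is inside |z| = 22
Step 2: By Cauchy integral formula: (1/(2pi*i)) * integral = f(a)
Step 3: f(14) = 14^5 = 537824

537824


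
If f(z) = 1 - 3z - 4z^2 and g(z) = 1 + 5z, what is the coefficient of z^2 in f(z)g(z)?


Step 1: z^2 term in f*g comes from: (1)*(0) + (-3z)*(5z) + (-4z^2)*(1)
Step 2: = 0 - 15 - 4
Step 3: = -19

-19


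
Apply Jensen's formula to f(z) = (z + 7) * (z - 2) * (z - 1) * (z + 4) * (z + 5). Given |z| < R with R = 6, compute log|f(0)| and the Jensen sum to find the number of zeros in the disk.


Jensen's formula: (1/2pi)*integral log|f(Re^it)|dt = log|f(0)| + sum_{|a_k|<R} log(R/|a_k|)
Step 1: f(0) = 7 * (-2) * (-1) * 4 * 5 = 280
Step 2: log|f(0)| = log|-7| + log|2| + log|1| + log|-4| + log|-5| = 5.6348
Step 3: Zeros inside |z| < 6: 2, 1, -4, -5
Step 4: Jensen sum = log(6/2) + log(6/1) + log(6/4) + log(6/5) = 3.4782
Step 5: n(R) = number of terms in the Jensen sum = count of zeros inside |z| < 6 = 4

4


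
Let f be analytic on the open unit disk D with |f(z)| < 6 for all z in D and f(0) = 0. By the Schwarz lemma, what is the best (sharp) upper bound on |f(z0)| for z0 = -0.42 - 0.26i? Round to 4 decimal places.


Step 1: g = f/6 maps D -> D with g(0) = 0, so by the Schwarz lemma |g(z)| <= |z|, i.e. |f(z)| <= 6|z|; this is sharp (f(z) = 6z).
Step 2: |z0|^2 = (-0.42)^2 + (-0.26)^2 = 0.244
Step 3: |z0| = sqrt(0.244) = 0.493964
Step 4: Best bound = 6 * |z0| = 6 * 0.493964 = 2.9638

2.9638


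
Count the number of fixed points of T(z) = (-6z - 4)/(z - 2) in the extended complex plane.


Step 1: Fixed points satisfy T(z) = z
Step 2: z^2 + 4z + 4 = 0
Step 3: Discriminant = 4^2 - 4*1*4 = 0
Step 4: Number of fixed points = 1

1


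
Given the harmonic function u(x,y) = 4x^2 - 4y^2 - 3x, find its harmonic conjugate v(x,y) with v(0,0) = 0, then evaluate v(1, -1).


Step 1: v_x = -u_y = 8y + 0
Step 2: v_y = u_x = 8x - 3
Step 3: v = 8xy - 3y + C
Step 4: v(0,0) = 0 => C = 0
Step 5: v(1, -1) = -5

-5


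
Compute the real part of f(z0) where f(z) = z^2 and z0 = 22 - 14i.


Step 1: z0 = 22 - 14i
Step 2: z0^2 = 22^2 - (-14)^2 - 616i
Step 3: real part = 484 - 196 = 288

288


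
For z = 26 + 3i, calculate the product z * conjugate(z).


Step 1: conj(z) = 26 - 3i
Step 2: z * conj(z) = 26^2 + 3^2
Step 3: = 676 + 9 = 685

685


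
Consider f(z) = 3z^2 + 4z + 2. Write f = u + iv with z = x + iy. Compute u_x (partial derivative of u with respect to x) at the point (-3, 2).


Step 1: f(z) = 3(x+iy)^2 + 4(x+iy) + 2
Step 2: u = 3(x^2 - y^2) + 4x + 2
Step 3: u_x = 6x + 4
Step 4: At (-3, 2): u_x = -18 + 4 = -14

-14


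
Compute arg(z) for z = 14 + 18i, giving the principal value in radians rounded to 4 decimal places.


Step 1: z = 14 + 18i
Step 2: arg(z) = atan2(18, 14)
Step 3: arg(z) = 0.9098

0.9098


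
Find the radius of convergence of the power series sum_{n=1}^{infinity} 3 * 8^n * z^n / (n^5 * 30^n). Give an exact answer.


Step 1: General term a_n = 3 * 8^n / (n^5 * 30^n)
Step 2: By the root test, |a_n|^(1/n) = 3^(1/n) * 8 / (n^(5/n) * 30) -> 8/30 as n -> infinity (since 3^(1/n) -> 1 and n^(5/n) -> 1)
Step 3: R = 1/lim|a_n|^(1/n) = 30/8 = 15/4

15/4


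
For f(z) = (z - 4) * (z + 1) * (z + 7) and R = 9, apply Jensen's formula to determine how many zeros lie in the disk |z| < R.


Jensen's formula: (1/2pi)*integral log|f(Re^it)|dt = log|f(0)| + sum_{|a_k|<R} log(R/|a_k|)
Step 1: f(0) = (-4) * 1 * 7 = -28
Step 2: log|f(0)| = log|4| + log|-1| + log|-7| = 3.3322
Step 3: Zeros inside |z| < 9: 4, -1, -7
Step 4: Jensen sum = log(9/4) + log(9/1) + log(9/7) = 3.2595
Step 5: n(R) = number of terms in the Jensen sum = count of zeros inside |z| < 9 = 3

3


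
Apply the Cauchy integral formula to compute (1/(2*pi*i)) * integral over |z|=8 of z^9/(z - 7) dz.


Step 1: f(z) = z^9, a = 7 is inside |z| = 8
Step 2: By Cauchy integral formula: (1/(2pi*i)) * integral = f(a)
Step 3: f(7) = 7^9 = 40353607

40353607


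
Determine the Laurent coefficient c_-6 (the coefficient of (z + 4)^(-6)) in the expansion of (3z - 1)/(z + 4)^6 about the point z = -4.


Step 1: Write the numerator in powers of (z + 4): 3z - 1 = 3(z + 4) + (3*(-4) - 1) = 3(z + 4) - 13
Step 2: Divide by (z + 4)^6: f(z) = -13(z + 4)^(-6) + 3(z + 4)^(-5)
Step 3: This finite sum is the Laurent series of f about z = -4.
Step 4: Coefficient of (z + 4)^(-6) = 3*(-4) - 1 = -13

-13


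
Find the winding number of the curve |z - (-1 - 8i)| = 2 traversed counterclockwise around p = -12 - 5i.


Step 1: Center c = (-1, -8), radius = 2
Step 2: |p - c|^2 = (-11)^2 + 3^2 = 130
Step 3: r^2 = 4
Step 4: |p-c| > r so winding number = 0

0


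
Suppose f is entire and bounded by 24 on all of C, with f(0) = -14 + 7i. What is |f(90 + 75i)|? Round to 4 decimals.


Step 1: By Liouville's theorem, a bounded entire function is constant.
Step 2: f(z) = f(0) = -14 + 7i for all z.
Step 3: |f(w)| = |-14 + 7i| = sqrt(196 + 49)
Step 4: = 15.6525

15.6525


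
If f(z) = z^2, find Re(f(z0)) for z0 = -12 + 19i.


Step 1: z0 = -12 + 19i
Step 2: z0^2 = (-12)^2 - 19^2 - 456i
Step 3: real part = 144 - 361 = -217

-217


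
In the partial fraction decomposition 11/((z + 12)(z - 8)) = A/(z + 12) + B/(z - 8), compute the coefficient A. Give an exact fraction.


Step 1: Multiply both sides by (z + 12) and set z = -12
Step 2: A = 11 / (-12 - 8)
Step 3: A = 11 / (-20)
Step 4: A = -11/20

-11/20


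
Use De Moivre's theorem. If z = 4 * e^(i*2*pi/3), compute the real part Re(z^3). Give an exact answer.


Step 1: By De Moivre's theorem, z^3 = 4^3 * e^(i*3*2*pi/3) = 64 * (cos(2*pi) + i*sin(2*pi))
Step 2: |z|^3 = 4^3 = 64
Step 3: Reduce the angle mod 2*pi: 2*pi - 2*pi = 0
Step 4: cos(0) = 1
Step 5: Re(z^3) = 64 * 1 = 64

64


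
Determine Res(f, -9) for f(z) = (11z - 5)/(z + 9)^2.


Step 1: Pole of order 2 at z = -9
Step 2: Res = lim d/dz [(z + 9)^2 * f(z)] as z -> -9
Step 3: (z + 9)^2 * f(z) = 11z - 5
Step 4: d/dz[11z - 5] = 11

11


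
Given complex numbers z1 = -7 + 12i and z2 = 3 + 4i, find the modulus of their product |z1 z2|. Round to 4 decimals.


Step 1: |z1| = sqrt((-7)^2 + 12^2) = sqrt(193)
Step 2: |z2| = sqrt(3^2 + 4^2) = sqrt(25)
Step 3: |z1*z2| = |z1|*|z2| = sqrt(193) * sqrt(25) = sqrt(193 * 25) = sqrt(4825)
Step 4: = 69.4622

69.4622


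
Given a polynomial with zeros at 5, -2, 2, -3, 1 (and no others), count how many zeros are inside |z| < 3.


Step 1: Check each root:
  z = 5: |5| = 5 >= 3
  z = -2: |-2| = 2 < 3
  z = 2: |2| = 2 < 3
  z = -3: |-3| = 3 >= 3
  z = 1: |1| = 1 < 3
Step 2: Count = 3

3


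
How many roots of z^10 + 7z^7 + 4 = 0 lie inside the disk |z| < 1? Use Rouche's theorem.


Step 1: On |z| = 1 the three terms have sizes |z^10| = 1^10 = 1, |7z^7| = 7*1^7 = 7, |4| = 4
Step 2: The dominant term is g(z) = 7z^7; let h(z) = z^10 + 4 so f = g + h
Step 3: On |z| = 1: |g| = 7 and |h| <= 1 + 4 = 5
Step 4: Since 7 > 5, |h| < |g| on |z| = 1, so by Rouche f has the same number of zeros as g inside |z| < 1
Step 5: g(z) = 7z^7 has 7 zeros (at the origin, multiplicity 7) inside |z| < 1. Answer = 7

7


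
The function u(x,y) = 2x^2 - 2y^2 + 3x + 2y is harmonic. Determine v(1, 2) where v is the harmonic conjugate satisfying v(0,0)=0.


Step 1: v_x = -u_y = 4y - 2
Step 2: v_y = u_x = 4x + 3
Step 3: v = 4xy - 2x + 3y + C
Step 4: v(0,0) = 0 => C = 0
Step 5: v(1, 2) = 12

12


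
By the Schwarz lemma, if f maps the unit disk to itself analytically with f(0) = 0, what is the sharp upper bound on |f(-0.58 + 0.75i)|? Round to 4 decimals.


Step 1: Schwarz lemma: if f: D -> D is analytic with f(0) = 0, then |f(z)| <= |z| for all z in D, and this is sharp (f(z) = z).
Step 2: |z0|^2 = (-0.58)^2 + 0.75^2 = 0.8989
Step 3: |z0| = sqrt(0.8989) = 0.948103
Step 4: Best bound = |z0| = 0.9481

0.9481


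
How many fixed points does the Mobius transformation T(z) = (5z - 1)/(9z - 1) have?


Step 1: Fixed points satisfy T(z) = z
Step 2: 9z^2 - 6z + 1 = 0
Step 3: Discriminant = (-6)^2 - 4*9*1 = 0
Step 4: Number of fixed points = 1

1
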